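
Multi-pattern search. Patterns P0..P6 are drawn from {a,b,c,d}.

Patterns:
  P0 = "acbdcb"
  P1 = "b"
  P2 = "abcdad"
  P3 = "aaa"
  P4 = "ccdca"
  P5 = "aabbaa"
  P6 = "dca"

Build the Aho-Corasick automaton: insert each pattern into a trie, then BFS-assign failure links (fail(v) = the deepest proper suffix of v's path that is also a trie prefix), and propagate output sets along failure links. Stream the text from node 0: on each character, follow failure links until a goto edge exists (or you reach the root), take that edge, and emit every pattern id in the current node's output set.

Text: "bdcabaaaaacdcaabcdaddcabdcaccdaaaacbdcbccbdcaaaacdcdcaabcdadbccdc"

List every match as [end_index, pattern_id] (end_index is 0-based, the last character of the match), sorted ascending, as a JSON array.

Construct AC machine:
Trie (insert patterns):
  0='ε' goto a→1 b→7 c→15 d→24
  1='a' goto a→13 b→8 c→2
  2='ac' goto b→3
  3='acb' goto d→4
  4='acbd' goto c→5
  5='acbdc' goto b→6
  6='acbdcb' goto ·  [P0 ends]
  7='b' goto ·  [P1 ends]
  8='ab' goto c→9
  9='abc' goto d→10
  10='abcd' goto a→11
  11='abcda' goto d→12
  12='abcdad' goto ·  [P2 ends]
  13='aa' goto a→14 b→20
  14='aaa' goto ·  [P3 ends]
  15='c' goto c→16
  16='cc' goto d→17
  17='ccd' goto c→18
  18='ccdc' goto a→19
  19='ccdca' goto ·  [P4 ends]
  20='aab' goto b→21
  21='aabb' goto a→22
  22='aabba' goto a→23
  23='aabbaa' goto ·  [P5 ends]
  24='d' goto c→25
  25='dc' goto a→26
  26='dca' goto ·  [P6 ends]

Failure links (BFS by depth):
  fail(1) 'a': from fail(0)=0 chase 'a': 0 ⇒ 0;  out=∅∪out(0)=∅
  fail(7) 'b': from fail(0)=0 chase 'b': 0 ⇒ 0;  out={1}∪out(0)={1}
  fail(15) 'c': from fail(0)=0 chase 'c': 0 ⇒ 0;  out=∅∪out(0)=∅
  fail(24) 'd': from fail(0)=0 chase 'd': 0 ⇒ 0;  out=∅∪out(0)=∅
  fail(2) 'ac': from fail(1)=0 chase 'c': 0 ⇒ 15;  out=∅∪out(15)=∅
  fail(8) 'ab': from fail(1)=0 chase 'b': 0 ⇒ 7;  out=∅∪out(7)={1}
  fail(13) 'aa': from fail(1)=0 chase 'a': 0 ⇒ 1;  out=∅∪out(1)=∅
  fail(16) 'cc': from fail(15)=0 chase 'c': 0 ⇒ 15;  out=∅∪out(15)=∅
  fail(25) 'dc': from fail(24)=0 chase 'c': 0 ⇒ 15;  out=∅∪out(15)=∅
  fail(3) 'acb': from fail(2)=15 chase 'b': 15→0 ⇒ 7;  out=∅∪out(7)={1}
  fail(9) 'abc': from fail(8)=7 chase 'c': 7→0 ⇒ 15;  out=∅∪out(15)=∅
  fail(14) 'aaa': from fail(13)=1 chase 'a': 1 ⇒ 13;  out={3}∪out(13)={3}
  fail(17) 'ccd': from fail(16)=15 chase 'd': 15→0 ⇒ 24;  out=∅∪out(24)=∅
  fail(20) 'aab': from fail(13)=1 chase 'b': 1 ⇒ 8;  out=∅∪out(8)={1}
  fail(26) 'dca': from fail(25)=15 chase 'a': 15→0 ⇒ 1;  out={6}∪out(1)={6}
  fail(4) 'acbd': from fail(3)=7 chase 'd': 7→0 ⇒ 24;  out=∅∪out(24)=∅
  fail(10) 'abcd': from fail(9)=15 chase 'd': 15→0 ⇒ 24;  out=∅∪out(24)=∅
  fail(18) 'ccdc': from fail(17)=24 chase 'c': 24 ⇒ 25;  out=∅∪out(25)=∅
  fail(21) 'aabb': from fail(20)=8 chase 'b': 8→7→0 ⇒ 7;  out=∅∪out(7)={1}
  fail(5) 'acbdc': from fail(4)=24 chase 'c': 24 ⇒ 25;  out=∅∪out(25)=∅
  fail(11) 'abcda': from fail(10)=24 chase 'a': 24→0 ⇒ 1;  out=∅∪out(1)=∅
  fail(19) 'ccdca': from fail(18)=25 chase 'a': 25 ⇒ 26;  out={4}∪out(26)={4,6}
  fail(22) 'aabba': from fail(21)=7 chase 'a': 7→0 ⇒ 1;  out=∅∪out(1)=∅
  fail(6) 'acbdcb': from fail(5)=25 chase 'b': 25→15→0 ⇒ 7;  out={0}∪out(7)={0,1}
  fail(12) 'abcdad': from fail(11)=1 chase 'd': 1→0 ⇒ 24;  out={2}∪out(24)={2}
  fail(23) 'aabbaa': from fail(22)=1 chase 'a': 1 ⇒ 13;  out={5}∪out(13)={5}

Scan:
[0] read 'b'  n0⇒n7  → match P1@[0:0]
[1] read 'd'  n7⇒n24 ·f
[2] read 'c'  n24⇒n25
[3] read 'a'  n25⇒n26  → match P6@[1:3]
[4] read 'b'  n26⇒n8 ·f  → match P1@[4:4]
[5] read 'a'  n8⇒n1 ·f
[6] read 'a'  n1⇒n13
[7] read 'a'  n13⇒n14  → match P3@[5:7]
[8] read 'a'  n14⇒n14 ·f  → match P3@[6:8]
[9] read 'a'  n14⇒n14 ·f  → match P3@[7:9]
[10] read 'c'  n14⇒n2 ·f
[11] read 'd'  n2⇒n24 ·f
[12] read 'c'  n24⇒n25
[13] read 'a'  n25⇒n26  → match P6@[11:13]
[14] read 'a'  n26⇒n13 ·f
[15] read 'b'  n13⇒n20  → match P1@[15:15]
[16] read 'c'  n20⇒n9 ·f
[17] read 'd'  n9⇒n10
[18] read 'a'  n10⇒n11
[19] read 'd'  n11⇒n12  → match P2@[14:19]
[20] read 'd'  n12⇒n24 ·f
[21] read 'c'  n24⇒n25
[22] read 'a'  n25⇒n26  → match P6@[20:22]
[23] read 'b'  n26⇒n8 ·f  → match P1@[23:23]
[24] read 'd'  n8⇒n24 ·f
[25] read 'c'  n24⇒n25
[26] read 'a'  n25⇒n26  → match P6@[24:26]
[27] read 'c'  n26⇒n2 ·f
[28] read 'c'  n2⇒n16 ·f
[29] read 'd'  n16⇒n17
[30] read 'a'  n17⇒n1 ·f
[31] read 'a'  n1⇒n13
[32] read 'a'  n13⇒n14  → match P3@[30:32]
[33] read 'a'  n14⇒n14 ·f  → match P3@[31:33]
[34] read 'c'  n14⇒n2 ·f
[35] read 'b'  n2⇒n3  → match P1@[35:35]
[36] read 'd'  n3⇒n4
[37] read 'c'  n4⇒n5
[38] read 'b'  n5⇒n6  → match P0@[33:38],P1@[38:38]
[39] read 'c'  n6⇒n15 ·f
[40] read 'c'  n15⇒n16
[41] read 'b'  n16⇒n7 ·f  → match P1@[41:41]
[42] read 'd'  n7⇒n24 ·f
[43] read 'c'  n24⇒n25
[44] read 'a'  n25⇒n26  → match P6@[42:44]
[45] read 'a'  n26⇒n13 ·f
[46] read 'a'  n13⇒n14  → match P3@[44:46]
[47] read 'a'  n14⇒n14 ·f  → match P3@[45:47]
[48] read 'c'  n14⇒n2 ·f
[49] read 'd'  n2⇒n24 ·f
[50] read 'c'  n24⇒n25
[51] read 'd'  n25⇒n24 ·f
[52] read 'c'  n24⇒n25
[53] read 'a'  n25⇒n26  → match P6@[51:53]
[54] read 'a'  n26⇒n13 ·f
[55] read 'b'  n13⇒n20  → match P1@[55:55]
[56] read 'c'  n20⇒n9 ·f
[57] read 'd'  n9⇒n10
[58] read 'a'  n10⇒n11
[59] read 'd'  n11⇒n12  → match P2@[54:59]
[60] read 'b'  n12⇒n7 ·f  → match P1@[60:60]
[61] read 'c'  n7⇒n15 ·f
[62] read 'c'  n15⇒n16
[63] read 'd'  n16⇒n17
[64] read 'c'  n17⇒n18

Result: [[0,1],[3,6],[4,1],[7,3],[8,3],[9,3],[13,6],[15,1],[19,2],[22,6],[23,1],[26,6],[32,3],[33,3],[35,1],[38,0],[38,1],[41,1],[44,6],[46,3],[47,3],[53,6],[55,1],[59,2],[60,1]]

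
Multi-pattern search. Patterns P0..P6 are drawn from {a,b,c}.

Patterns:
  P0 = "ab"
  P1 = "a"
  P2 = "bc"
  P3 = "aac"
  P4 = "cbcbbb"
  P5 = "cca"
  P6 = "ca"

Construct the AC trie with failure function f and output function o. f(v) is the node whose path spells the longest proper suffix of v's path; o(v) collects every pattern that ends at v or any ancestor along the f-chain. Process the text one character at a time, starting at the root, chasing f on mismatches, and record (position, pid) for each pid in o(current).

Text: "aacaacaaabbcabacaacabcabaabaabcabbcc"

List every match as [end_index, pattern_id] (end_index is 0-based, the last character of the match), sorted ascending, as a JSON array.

Construct AC machine:
Trie nodes:
  0='ε' goto a→1 b→3 c→7
  1='a' goto a→5 b→2  [P1 ends]
  2='ab' goto ·  [P0 ends]
  3='b' goto c→4
  4='bc' goto ·  [P2 ends]
  5='aa' goto c→6
  6='aac' goto ·  [P3 ends]
  7='c' goto a→15 b→8 c→13
  8='cb' goto c→9
  9='cbc' goto b→10
  10='cbcb' goto b→11
  11='cbcbb' goto b→12
  12='cbcbbb' goto ·  [P4 ends]
  13='cc' goto a→14
  14='cca' goto ·  [P5 ends]
  15='ca' goto ·  [P6 ends]

BFS fail/out derivation:
  n1('a'): parent n0 fail=0; on 'a' 0 → fail=0;  out {1}∪∅={1}
  n3('b'): parent n0 fail=0; on 'b' 0 → fail=0;  out ∅∪∅=∅
  n7('c'): parent n0 fail=0; on 'c' 0 → fail=0;  out ∅∪∅=∅
  n2('ab'): parent n1 fail=0; on 'b' 0 → fail=3;  out {0}∪∅={0}
  n4('bc'): parent n3 fail=0; on 'c' 0 → fail=7;  out {2}∪∅={2}
  n5('aa'): parent n1 fail=0; on 'a' 0 → fail=1;  out ∅∪{1}={1}
  n8('cb'): parent n7 fail=0; on 'b' 0 → fail=3;  out ∅∪∅=∅
  n13('cc'): parent n7 fail=0; on 'c' 0 → fail=7;  out ∅∪∅=∅
  n15('ca'): parent n7 fail=0; on 'a' 0 → fail=1;  out {6}∪{1}={1,6}
  n6('aac'): parent n5 fail=1; on 'c' 1→0 → fail=7;  out {3}∪∅={3}
  n9('cbc'): parent n8 fail=3; on 'c' 3 → fail=4;  out ∅∪{2}={2}
  n14('cca'): parent n13 fail=7; on 'a' 7 → fail=15;  out {5}∪{1,6}={1,5,6}
  n10('cbcb'): parent n9 fail=4; on 'b' 4→7 → fail=8;  out ∅∪∅=∅
  n11('cbcbb'): parent n10 fail=8; on 'b' 8→3→0 → fail=3;  out ∅∪∅=∅
  n12('cbcbbb'): parent n11 fail=3; on 'b' 3→0 → fail=3;  out {4}∪∅={4}

Text stream:
i=0 'a': node 0→1  ** P1@[0:0]
i=1 'a': node 1→5  ** P1@[1:1]
i=2 'c': node 5→6  ** P3@[0:2]
i=3 'a': node 6→15 ·f  ** P1@[3:3],P6@[2:3]
i=4 'a': node 15→5 ·f  ** P1@[4:4]
i=5 'c': node 5→6  ** P3@[3:5]
i=6 'a': node 6→15 ·f  ** P1@[6:6],P6@[5:6]
i=7 'a': node 15→5 ·f  ** P1@[7:7]
i=8 'a': node 5→5 ·f  ** P1@[8:8]
i=9 'b': node 5→2 ·f  ** P0@[8:9]
i=10 'b': node 2→3 ·f
i=11 'c': node 3→4  ** P2@[10:11]
i=12 'a': node 4→15 ·f  ** P1@[12:12],P6@[11:12]
i=13 'b': node 15→2 ·f  ** P0@[12:13]
i=14 'a': node 2→1 ·f  ** P1@[14:14]
i=15 'c': node 1→7 ·f
i=16 'a': node 7→15  ** P1@[16:16],P6@[15:16]
i=17 'a': node 15→5 ·f  ** P1@[17:17]
i=18 'c': node 5→6  ** P3@[16:18]
i=19 'a': node 6→15 ·f  ** P1@[19:19],P6@[18:19]
i=20 'b': node 15→2 ·f  ** P0@[19:20]
i=21 'c': node 2→4 ·f  ** P2@[20:21]
i=22 'a': node 4→15 ·f  ** P1@[22:22],P6@[21:22]
i=23 'b': node 15→2 ·f  ** P0@[22:23]
i=24 'a': node 2→1 ·f  ** P1@[24:24]
i=25 'a': node 1→5  ** P1@[25:25]
i=26 'b': node 5→2 ·f  ** P0@[25:26]
i=27 'a': node 2→1 ·f  ** P1@[27:27]
i=28 'a': node 1→5  ** P1@[28:28]
i=29 'b': node 5→2 ·f  ** P0@[28:29]
i=30 'c': node 2→4 ·f  ** P2@[29:30]
i=31 'a': node 4→15 ·f  ** P1@[31:31],P6@[30:31]
i=32 'b': node 15→2 ·f  ** P0@[31:32]
i=33 'b': node 2→3 ·f
i=34 'c': node 3→4  ** P2@[33:34]
i=35 'c': node 4→13 ·f

Matches: [[0,1],[1,1],[2,3],[3,1],[3,6],[4,1],[5,3],[6,1],[6,6],[7,1],[8,1],[9,0],[11,2],[12,1],[12,6],[13,0],[14,1],[16,1],[16,6],[17,1],[18,3],[19,1],[19,6],[20,0],[21,2],[22,1],[22,6],[23,0],[24,1],[25,1],[26,0],[27,1],[28,1],[29,0],[30,2],[31,1],[31,6],[32,0],[34,2]]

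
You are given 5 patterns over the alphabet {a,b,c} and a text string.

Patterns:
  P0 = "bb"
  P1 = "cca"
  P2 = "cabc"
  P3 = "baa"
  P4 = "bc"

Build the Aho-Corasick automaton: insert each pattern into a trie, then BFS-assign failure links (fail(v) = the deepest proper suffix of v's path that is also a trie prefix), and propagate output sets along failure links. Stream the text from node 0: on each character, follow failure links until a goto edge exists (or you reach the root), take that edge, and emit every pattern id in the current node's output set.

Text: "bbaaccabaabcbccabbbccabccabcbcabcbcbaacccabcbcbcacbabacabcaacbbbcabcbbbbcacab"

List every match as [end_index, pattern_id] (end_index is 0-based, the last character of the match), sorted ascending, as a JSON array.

Build:
Trie (insert patterns):
  n0 'ε': b→1 c→3
  n1 'b': a→9 b→2 c→11
  n2 'bb': ·  ←P0
  n3 'c': a→6 c→4
  n4 'cc': a→5
  n5 'cca': ·  ←P1
  n6 'ca': b→7
  n7 'cab': c→8
  n8 'cabc': ·  ←P2
  n9 'ba': a→10
  n10 'baa': ·  ←P3
  n11 'bc': ·  ←P4

BFS fail/out derivation:
  n1('b'): parent n0 fail=0; on 'b' 0 → fail=0;  out ∅∪∅=∅
  n3('c'): parent n0 fail=0; on 'c' 0 → fail=0;  out ∅∪∅=∅
  n2('bb'): parent n1 fail=0; on 'b' 0 → fail=1;  out {0}∪∅={0}
  n4('cc'): parent n3 fail=0; on 'c' 0 → fail=3;  out ∅∪∅=∅
  n6('ca'): parent n3 fail=0; on 'a' 0 → fail=0;  out ∅∪∅=∅
  n9('ba'): parent n1 fail=0; on 'a' 0 → fail=0;  out ∅∪∅=∅
  n11('bc'): parent n1 fail=0; on 'c' 0 → fail=3;  out {4}∪∅={4}
  n5('cca'): parent n4 fail=3; on 'a' 3 → fail=6;  out {1}∪∅={1}
  n7('cab'): parent n6 fail=0; on 'b' 0 → fail=1;  out ∅∪∅=∅
  n10('baa'): parent n9 fail=0; on 'a' 0 → fail=0;  out {3}∪∅={3}
  n8('cabc'): parent n7 fail=1; on 'c' 1 → fail=11;  out {2}∪{4}={2,4}

Run:
pos 0 'b': at 1
pos 1 'b': at 2  emit P0@[0:1]
pos 2 'a': at 9 ·f
pos 3 'a': at 10  emit P3@[1:3]
pos 4 'c': at 3 ·f
pos 5 'c': at 4
pos 6 'a': at 5  emit P1@[4:6]
pos 7 'b': at 7 ·f
pos 8 'a': at 9 ·f
pos 9 'a': at 10  emit P3@[7:9]
pos 10 'b': at 1 ·f
pos 11 'c': at 11  emit P4@[10:11]
pos 12 'b': at 1 ·f
pos 13 'c': at 11  emit P4@[12:13]
pos 14 'c': at 4 ·f
pos 15 'a': at 5  emit P1@[13:15]
pos 16 'b': at 7 ·f
pos 17 'b': at 2 ·f  emit P0@[16:17]
pos 18 'b': at 2 ·f  emit P0@[17:18]
pos 19 'c': at 11 ·f  emit P4@[18:19]
pos 20 'c': at 4 ·f
pos 21 'a': at 5  emit P1@[19:21]
pos 22 'b': at 7 ·f
pos 23 'c': at 8  emit P2@[20:23],P4@[22:23]
pos 24 'c': at 4 ·f
pos 25 'a': at 5  emit P1@[23:25]
pos 26 'b': at 7 ·f
pos 27 'c': at 8  emit P2@[24:27],P4@[26:27]
pos 28 'b': at 1 ·f
pos 29 'c': at 11  emit P4@[28:29]
pos 30 'a': at 6 ·f
pos 31 'b': at 7
pos 32 'c': at 8  emit P2@[29:32],P4@[31:32]
pos 33 'b': at 1 ·f
pos 34 'c': at 11  emit P4@[33:34]
pos 35 'b': at 1 ·f
pos 36 'a': at 9
pos 37 'a': at 10  emit P3@[35:37]
pos 38 'c': at 3 ·f
pos 39 'c': at 4
pos 40 'c': at 4 ·f
pos 41 'a': at 5  emit P1@[39:41]
pos 42 'b': at 7 ·f
pos 43 'c': at 8  emit P2@[40:43],P4@[42:43]
pos 44 'b': at 1 ·f
pos 45 'c': at 11  emit P4@[44:45]
pos 46 'b': at 1 ·f
pos 47 'c': at 11  emit P4@[46:47]
pos 48 'a': at 6 ·f
pos 49 'c': at 3 ·f
pos 50 'b': at 1 ·f
pos 51 'a': at 9
pos 52 'b': at 1 ·f
pos 53 'a': at 9
pos 54 'c': at 3 ·f
pos 55 'a': at 6
pos 56 'b': at 7
pos 57 'c': at 8  emit P2@[54:57],P4@[56:57]
pos 58 'a': at 6 ·f
pos 59 'a': at 0 ·f
pos 60 'c': at 3
pos 61 'b': at 1 ·f
pos 62 'b': at 2  emit P0@[61:62]
pos 63 'b': at 2 ·f  emit P0@[62:63]
pos 64 'c': at 11 ·f  emit P4@[63:64]
pos 65 'a': at 6 ·f
pos 66 'b': at 7
pos 67 'c': at 8  emit P2@[64:67],P4@[66:67]
pos 68 'b': at 1 ·f
pos 69 'b': at 2  emit P0@[68:69]
pos 70 'b': at 2 ·f  emit P0@[69:70]
pos 71 'b': at 2 ·f  emit P0@[70:71]
pos 72 'c': at 11 ·f  emit P4@[71:72]
pos 73 'a': at 6 ·f
pos 74 'c': at 3 ·f
pos 75 'a': at 6
pos 76 'b': at 7

Matches: [[1,0],[3,3],[6,1],[9,3],[11,4],[13,4],[15,1],[17,0],[18,0],[19,4],[21,1],[23,2],[23,4],[25,1],[27,2],[27,4],[29,4],[32,2],[32,4],[34,4],[37,3],[41,1],[43,2],[43,4],[45,4],[47,4],[57,2],[57,4],[62,0],[63,0],[64,4],[67,2],[67,4],[69,0],[70,0],[71,0],[72,4]]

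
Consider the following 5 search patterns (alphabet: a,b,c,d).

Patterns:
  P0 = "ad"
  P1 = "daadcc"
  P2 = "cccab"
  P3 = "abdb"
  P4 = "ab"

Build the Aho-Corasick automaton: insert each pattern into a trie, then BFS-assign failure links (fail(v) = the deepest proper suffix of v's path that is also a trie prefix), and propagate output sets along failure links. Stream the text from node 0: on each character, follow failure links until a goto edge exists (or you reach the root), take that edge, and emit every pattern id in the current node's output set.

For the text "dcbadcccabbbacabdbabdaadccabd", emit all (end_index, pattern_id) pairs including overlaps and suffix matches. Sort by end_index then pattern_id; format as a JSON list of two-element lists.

Construct AC machine:
Trie (insert patterns):
  n0 'ε': a→1 c→9 d→3
  n1 'a': b→14 d→2
  n2 'ad': ·  [P0 ends]
  n3 'd': a→4
  n4 'da': a→5
  n5 'daa': d→6
  n6 'daad': c→7
  n7 'daadc': c→8
  n8 'daadcc': ·  [P1 ends]
  n9 'c': c→10
  n10 'cc': c→11
  n11 'ccc': a→12
  n12 'ccca': b→13
  n13 'cccab': ·  [P2 ends]
  n14 'ab': d→15  [P4 ends]
  n15 'abd': b→16
  n16 'abdb': ·  [P3 ends]

BFS fail/out derivation:
  n1('a'): parent n0 fail=0; on 'a' 0 → fail=0;  out ∅∪∅=∅
  n3('d'): parent n0 fail=0; on 'd' 0 → fail=0;  out ∅∪∅=∅
  n9('c'): parent n0 fail=0; on 'c' 0 → fail=0;  out ∅∪∅=∅
  n2('ad'): parent n1 fail=0; on 'd' 0 → fail=3;  out {0}∪∅={0}
  n4('da'): parent n3 fail=0; on 'a' 0 → fail=1;  out ∅∪∅=∅
  n10('cc'): parent n9 fail=0; on 'c' 0 → fail=9;  out ∅∪∅=∅
  n14('ab'): parent n1 fail=0; on 'b' 0 → fail=0;  out {4}∪∅={4}
  n5('daa'): parent n4 fail=1; on 'a' 1→0 → fail=1;  out ∅∪∅=∅
  n11('ccc'): parent n10 fail=9; on 'c' 9 → fail=10;  out ∅∪∅=∅
  n15('abd'): parent n14 fail=0; on 'd' 0 → fail=3;  out ∅∪∅=∅
  n6('daad'): parent n5 fail=1; on 'd' 1 → fail=2;  out ∅∪{0}={0}
  n12('ccca'): parent n11 fail=10; on 'a' 10→9→0 → fail=1;  out ∅∪∅=∅
  n16('abdb'): parent n15 fail=3; on 'b' 3→0 → fail=0;  out {3}∪∅={3}
  n7('daadc'): parent n6 fail=2; on 'c' 2→3→0 → fail=9;  out ∅∪∅=∅
  n13('cccab'): parent n12 fail=1; on 'b' 1 → fail=14;  out {2}∪{4}={2,4}
  n8('daadcc'): parent n7 fail=9; on 'c' 9 → fail=10;  out {1}∪∅={1}

Scan:
pos 0 'd': at 3
pos 1 'c': at 9 ·f
pos 2 'b': at 0 ·f
pos 3 'a': at 1
pos 4 'd': at 2  emit P0@[3:4]
pos 5 'c': at 9 ·f
pos 6 'c': at 10
pos 7 'c': at 11
pos 8 'a': at 12
pos 9 'b': at 13  emit P2@[5:9],P4@[8:9]
pos 10 'b': at 0 ·f
pos 11 'b': at 0
pos 12 'a': at 1
pos 13 'c': at 9 ·f
pos 14 'a': at 1 ·f
pos 15 'b': at 14  emit P4@[14:15]
pos 16 'd': at 15
pos 17 'b': at 16  emit P3@[14:17]
pos 18 'a': at 1 ·f
pos 19 'b': at 14  emit P4@[18:19]
pos 20 'd': at 15
pos 21 'a': at 4 ·f
pos 22 'a': at 5
pos 23 'd': at 6  emit P0@[22:23]
pos 24 'c': at 7
pos 25 'c': at 8  emit P1@[20:25]
pos 26 'a': at 1 ·f
pos 27 'b': at 14  emit P4@[26:27]
pos 28 'd': at 15

All matches (sorted): [[4,0],[9,2],[9,4],[15,4],[17,3],[19,4],[23,0],[25,1],[27,4]]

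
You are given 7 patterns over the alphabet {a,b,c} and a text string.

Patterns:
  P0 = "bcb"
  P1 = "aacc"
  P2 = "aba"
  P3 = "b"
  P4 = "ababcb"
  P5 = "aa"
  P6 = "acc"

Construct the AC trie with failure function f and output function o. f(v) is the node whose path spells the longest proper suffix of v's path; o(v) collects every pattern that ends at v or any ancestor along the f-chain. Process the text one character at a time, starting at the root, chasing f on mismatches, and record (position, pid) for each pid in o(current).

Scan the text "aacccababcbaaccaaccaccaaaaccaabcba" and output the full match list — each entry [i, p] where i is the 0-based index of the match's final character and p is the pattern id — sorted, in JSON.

Build:
Trie (insert patterns):
  0='ε' goto a→4 b→1
  1='b' goto c→2  [P3 ends]
  2='bc' goto b→3
  3='bcb' goto ·  [P0 ends]
  4='a' goto a→5 b→8 c→13
  5='aa' goto c→6  [P5 ends]
  6='aac' goto c→7
  7='aacc' goto ·  [P1 ends]
  8='ab' goto a→9
  9='aba' goto b→10  [P2 ends]
  10='abab' goto c→11
  11='ababc' goto b→12
  12='ababcb' goto ·  [P4 ends]
  13='ac' goto c→14
  14='acc' goto ·  [P6 ends]

Failure links (BFS by depth):
  n1('b'): parent n0 fail=0; on 'b' 0 → fail=0;  out {3}∪∅={3}
  n4('a'): parent n0 fail=0; on 'a' 0 → fail=0;  out ∅∪∅=∅
  n2('bc'): parent n1 fail=0; on 'c' 0 → fail=0;  out ∅∪∅=∅
  n5('aa'): parent n4 fail=0; on 'a' 0 → fail=4;  out {5}∪∅={5}
  n8('ab'): parent n4 fail=0; on 'b' 0 → fail=1;  out ∅∪{3}={3}
  n13('ac'): parent n4 fail=0; on 'c' 0 → fail=0;  out ∅∪∅=∅
  n3('bcb'): parent n2 fail=0; on 'b' 0 → fail=1;  out {0}∪{3}={0,3}
  n6('aac'): parent n5 fail=4; on 'c' 4 → fail=13;  out ∅∪∅=∅
  n9('aba'): parent n8 fail=1; on 'a' 1→0 → fail=4;  out {2}∪∅={2}
  n14('acc'): parent n13 fail=0; on 'c' 0 → fail=0;  out {6}∪∅={6}
  n7('aacc'): parent n6 fail=13; on 'c' 13 → fail=14;  out {1}∪{6}={1,6}
  n10('abab'): parent n9 fail=4; on 'b' 4 → fail=8;  out ∅∪{3}={3}
  n11('ababc'): parent n10 fail=8; on 'c' 8→1 → fail=2;  out ∅∪∅=∅
  n12('ababcb'): parent n11 fail=2; on 'b' 2 → fail=3;  out {4}∪{0,3}={0,3,4}

Scan:
pos 0 'a': at 4
pos 1 'a': at 5  emit P5@[0:1]
pos 2 'c': at 6
pos 3 'c': at 7  emit P1@[0:3],P6@[1:3]
pos 4 'c': at 0 (via fail)
pos 5 'a': at 4
pos 6 'b': at 8  emit P3@[6:6]
pos 7 'a': at 9  emit P2@[5:7]
pos 8 'b': at 10  emit P3@[8:8]
pos 9 'c': at 11
pos 10 'b': at 12  emit P0@[8:10],P3@[10:10],P4@[5:10]
pos 11 'a': at 4 (via fail)
pos 12 'a': at 5  emit P5@[11:12]
pos 13 'c': at 6
pos 14 'c': at 7  emit P1@[11:14],P6@[12:14]
pos 15 'a': at 4 (via fail)
pos 16 'a': at 5  emit P5@[15:16]
pos 17 'c': at 6
pos 18 'c': at 7  emit P1@[15:18],P6@[16:18]
pos 19 'a': at 4 (via fail)
pos 20 'c': at 13
pos 21 'c': at 14  emit P6@[19:21]
pos 22 'a': at 4 (via fail)
pos 23 'a': at 5  emit P5@[22:23]
pos 24 'a': at 5 (via fail)  emit P5@[23:24]
pos 25 'a': at 5 (via fail)  emit P5@[24:25]
pos 26 'c': at 6
pos 27 'c': at 7  emit P1@[24:27],P6@[25:27]
pos 28 'a': at 4 (via fail)
pos 29 'a': at 5  emit P5@[28:29]
pos 30 'b': at 8 (via fail)  emit P3@[30:30]
pos 31 'c': at 2 (via fail)
pos 32 'b': at 3  emit P0@[30:32],P3@[32:32]
pos 33 'a': at 4 (via fail)

Matches: [[1,5],[3,1],[3,6],[6,3],[7,2],[8,3],[10,0],[10,3],[10,4],[12,5],[14,1],[14,6],[16,5],[18,1],[18,6],[21,6],[23,5],[24,5],[25,5],[27,1],[27,6],[29,5],[30,3],[32,0],[32,3]]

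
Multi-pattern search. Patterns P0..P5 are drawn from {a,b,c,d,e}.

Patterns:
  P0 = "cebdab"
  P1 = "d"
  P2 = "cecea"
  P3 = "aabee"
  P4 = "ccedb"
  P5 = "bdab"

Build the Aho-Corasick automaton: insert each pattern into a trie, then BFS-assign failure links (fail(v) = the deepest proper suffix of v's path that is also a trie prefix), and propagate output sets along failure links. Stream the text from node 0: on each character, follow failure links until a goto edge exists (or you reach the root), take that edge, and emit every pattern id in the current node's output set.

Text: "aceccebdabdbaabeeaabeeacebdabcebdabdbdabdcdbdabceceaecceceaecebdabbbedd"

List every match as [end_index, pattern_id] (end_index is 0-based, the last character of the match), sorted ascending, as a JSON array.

Build:
Trie nodes:
  0='ε' goto a→11 b→20 c→1 d→7
  1='c' goto c→16 e→2
  2='ce' goto b→3 c→8
  3='ceb' goto d→4
  4='cebd' goto a→5
  5='cebda' goto b→6
  6='cebdab' goto ·  [P0 ends]
  7='d' goto ·  [P1 ends]
  8='cec' goto e→9
  9='cece' goto a→10
  10='cecea' goto ·  [P2 ends]
  11='a' goto a→12
  12='aa' goto b→13
  13='aab' goto e→14
  14='aabe' goto e→15
  15='aabee' goto ·  [P3 ends]
  16='cc' goto e→17
  17='cce' goto d→18
  18='cced' goto b→19
  19='ccedb' goto ·  [P4 ends]
  20='b' goto d→21
  21='bd' goto a→22
  22='bda' goto b→23
  23='bdab' goto ·  [P5 ends]

Failure links (BFS by depth):
  n1('c'): parent n0 fail=0; on 'c' 0 → fail=0;  out ∅∪∅=∅
  n7('d'): parent n0 fail=0; on 'd' 0 → fail=0;  out {1}∪∅={1}
  n11('a'): parent n0 fail=0; on 'a' 0 → fail=0;  out ∅∪∅=∅
  n20('b'): parent n0 fail=0; on 'b' 0 → fail=0;  out ∅∪∅=∅
  n2('ce'): parent n1 fail=0; on 'e' 0 → fail=0;  out ∅∪∅=∅
  n12('aa'): parent n11 fail=0; on 'a' 0 → fail=11;  out ∅∪∅=∅
  n16('cc'): parent n1 fail=0; on 'c' 0 → fail=1;  out ∅∪∅=∅
  n21('bd'): parent n20 fail=0; on 'd' 0 → fail=7;  out ∅∪{1}={1}
  n3('ceb'): parent n2 fail=0; on 'b' 0 → fail=20;  out ∅∪∅=∅
  n8('cec'): parent n2 fail=0; on 'c' 0 → fail=1;  out ∅∪∅=∅
  n13('aab'): parent n12 fail=11; on 'b' 11→0 → fail=20;  out ∅∪∅=∅
  n17('cce'): parent n16 fail=1; on 'e' 1 → fail=2;  out ∅∪∅=∅
  n22('bda'): parent n21 fail=7; on 'a' 7→0 → fail=11;  out ∅∪∅=∅
  n4('cebd'): parent n3 fail=20; on 'd' 20 → fail=21;  out ∅∪{1}={1}
  n9('cece'): parent n8 fail=1; on 'e' 1 → fail=2;  out ∅∪∅=∅
  n14('aabe'): parent n13 fail=20; on 'e' 20→0 → fail=0;  out ∅∪∅=∅
  n18('cced'): parent n17 fail=2; on 'd' 2→0 → fail=7;  out ∅∪{1}={1}
  n23('bdab'): parent n22 fail=11; on 'b' 11→0 → fail=20;  out {5}∪∅={5}
  n5('cebda'): parent n4 fail=21; on 'a' 21 → fail=22;  out ∅∪∅=∅
  n10('cecea'): parent n9 fail=2; on 'a' 2→0 → fail=11;  out {2}∪∅={2}
  n15('aabee'): parent n14 fail=0; on 'e' 0 → fail=0;  out {3}∪∅={3}
  n19('ccedb'): parent n18 fail=7; on 'b' 7→0 → fail=20;  out {4}∪∅={4}
  n6('cebdab'): parent n5 fail=22; on 'b' 22 → fail=23;  out {0}∪{5}={0,5}

Text stream:
i=0 'a': node 0→11
i=1 'c': node 11→1 (via fail)
i=2 'e': node 1→2
i=3 'c': node 2→8
i=4 'c': node 8→16 (via fail)
i=5 'e': node 16→17
i=6 'b': node 17→3 (via fail)
i=7 'd': node 3→4  → match P1@[7:7]
i=8 'a': node 4→5
i=9 'b': node 5→6  → match P0@[4:9],P5@[6:9]
i=10 'd': node 6→21 (via fail)  → match P1@[10:10]
i=11 'b': node 21→20 (via fail)
i=12 'a': node 20→11 (via fail)
i=13 'a': node 11→12
i=14 'b': node 12→13
i=15 'e': node 13→14
i=16 'e': node 14→15  → match P3@[12:16]
i=17 'a': node 15→11 (via fail)
i=18 'a': node 11→12
i=19 'b': node 12→13
i=20 'e': node 13→14
i=21 'e': node 14→15  → match P3@[17:21]
i=22 'a': node 15→11 (via fail)
i=23 'c': node 11→1 (via fail)
i=24 'e': node 1→2
i=25 'b': node 2→3
i=26 'd': node 3→4  → match P1@[26:26]
i=27 'a': node 4→5
i=28 'b': node 5→6  → match P0@[23:28],P5@[25:28]
i=29 'c': node 6→1 (via fail)
i=30 'e': node 1→2
i=31 'b': node 2→3
i=32 'd': node 3→4  → match P1@[32:32]
i=33 'a': node 4→5
i=34 'b': node 5→6  → match P0@[29:34],P5@[31:34]
i=35 'd': node 6→21 (via fail)  → match P1@[35:35]
i=36 'b': node 21→20 (via fail)
i=37 'd': node 20→21  → match P1@[37:37]
i=38 'a': node 21→22
i=39 'b': node 22→23  → match P5@[36:39]
i=40 'd': node 23→21 (via fail)  → match P1@[40:40]
i=41 'c': node 21→1 (via fail)
i=42 'd': node 1→7 (via fail)  → match P1@[42:42]
i=43 'b': node 7→20 (via fail)
i=44 'd': node 20→21  → match P1@[44:44]
i=45 'a': node 21→22
i=46 'b': node 22→23  → match P5@[43:46]
i=47 'c': node 23→1 (via fail)
i=48 'e': node 1→2
i=49 'c': node 2→8
i=50 'e': node 8→9
i=51 'a': node 9→10  → match P2@[47:51]
i=52 'e': node 10→0 (via fail)
i=53 'c': node 0→1
i=54 'c': node 1→16
i=55 'e': node 16→17
i=56 'c': node 17→8 (via fail)
i=57 'e': node 8→9
i=58 'a': node 9→10  → match P2@[54:58]
i=59 'e': node 10→0 (via fail)
i=60 'c': node 0→1
i=61 'e': node 1→2
i=62 'b': node 2→3
i=63 'd': node 3→4  → match P1@[63:63]
i=64 'a': node 4→5
i=65 'b': node 5→6  → match P0@[60:65],P5@[62:65]
i=66 'b': node 6→20 (via fail)
i=67 'b': node 20→20 (via fail)
i=68 'e': node 20→0 (via fail)
i=69 'd': node 0→7  → match P1@[69:69]
i=70 'd': node 7→7 (via fail)  → match P1@[70:70]

Result: [[7,1],[9,0],[9,5],[10,1],[16,3],[21,3],[26,1],[28,0],[28,5],[32,1],[34,0],[34,5],[35,1],[37,1],[39,5],[40,1],[42,1],[44,1],[46,5],[51,2],[58,2],[63,1],[65,0],[65,5],[69,1],[70,1]]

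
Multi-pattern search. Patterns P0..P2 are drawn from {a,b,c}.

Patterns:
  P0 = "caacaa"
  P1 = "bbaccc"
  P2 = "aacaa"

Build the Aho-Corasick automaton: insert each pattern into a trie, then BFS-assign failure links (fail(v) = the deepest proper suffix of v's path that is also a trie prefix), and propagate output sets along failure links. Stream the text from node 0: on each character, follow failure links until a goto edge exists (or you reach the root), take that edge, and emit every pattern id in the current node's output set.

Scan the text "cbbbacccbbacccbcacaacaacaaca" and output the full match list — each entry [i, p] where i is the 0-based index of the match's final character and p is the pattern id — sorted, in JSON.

Build:
Trie nodes:
  n0 'ε': a→13 b→7 c→1
  n1 'c': a→2
  n2 'ca': a→3
  n3 'caa': c→4
  n4 'caac': a→5
  n5 'caaca': a→6
  n6 'caacaa': ·  [P0 ends]
  n7 'b': b→8
  n8 'bb': a→9
  n9 'bba': c→10
  n10 'bbac': c→11
  n11 'bbacc': c→12
  n12 'bbaccc': ·  [P1 ends]
  n13 'a': a→14
  n14 'aa': c→15
  n15 'aac': a→16
  n16 'aaca': a→17
  n17 'aacaa': ·  [P2 ends]

Failure links (BFS by depth):
  n1('c'): parent n0 fail=0; on 'c' 0 → fail=0;  out ∅∪∅=∅
  n7('b'): parent n0 fail=0; on 'b' 0 → fail=0;  out ∅∪∅=∅
  n13('a'): parent n0 fail=0; on 'a' 0 → fail=0;  out ∅∪∅=∅
  n2('ca'): parent n1 fail=0; on 'a' 0 → fail=13;  out ∅∪∅=∅
  n8('bb'): parent n7 fail=0; on 'b' 0 → fail=7;  out ∅∪∅=∅
  n14('aa'): parent n13 fail=0; on 'a' 0 → fail=13;  out ∅∪∅=∅
  n3('caa'): parent n2 fail=13; on 'a' 13 → fail=14;  out ∅∪∅=∅
  n9('bba'): parent n8 fail=7; on 'a' 7→0 → fail=13;  out ∅∪∅=∅
  n15('aac'): parent n14 fail=13; on 'c' 13→0 → fail=1;  out ∅∪∅=∅
  n4('caac'): parent n3 fail=14; on 'c' 14 → fail=15;  out ∅∪∅=∅
  n10('bbac'): parent n9 fail=13; on 'c' 13→0 → fail=1;  out ∅∪∅=∅
  n16('aaca'): parent n15 fail=1; on 'a' 1 → fail=2;  out ∅∪∅=∅
  n5('caaca'): parent n4 fail=15; on 'a' 15 → fail=16;  out ∅∪∅=∅
  n11('bbacc'): parent n10 fail=1; on 'c' 1→0 → fail=1;  out ∅∪∅=∅
  n17('aacaa'): parent n16 fail=2; on 'a' 2 → fail=3;  out {2}∪∅={2}
  n6('caacaa'): parent n5 fail=16; on 'a' 16 → fail=17;  out {0}∪{2}={0,2}
  n12('bbaccc'): parent n11 fail=1; on 'c' 1→0 → fail=1;  out {1}∪∅={1}

Scan:
i=0 'c': node 0→1
i=1 'b': node 1→7 (fail-walked)
i=2 'b': node 7→8
i=3 'b': node 8→8 (fail-walked)
i=4 'a': node 8→9
i=5 'c': node 9→10
i=6 'c': node 10→11
i=7 'c': node 11→12  ** P1@[2:7]
i=8 'b': node 12→7 (fail-walked)
i=9 'b': node 7→8
i=10 'a': node 8→9
i=11 'c': node 9→10
i=12 'c': node 10→11
i=13 'c': node 11→12  ** P1@[8:13]
i=14 'b': node 12→7 (fail-walked)
i=15 'c': node 7→1 (fail-walked)
i=16 'a': node 1→2
i=17 'c': node 2→1 (fail-walked)
i=18 'a': node 1→2
i=19 'a': node 2→3
i=20 'c': node 3→4
i=21 'a': node 4→5
i=22 'a': node 5→6  ** P0@[17:22],P2@[18:22]
i=23 'c': node 6→4 (fail-walked)
i=24 'a': node 4→5
i=25 'a': node 5→6  ** P0@[20:25],P2@[21:25]
i=26 'c': node 6→4 (fail-walked)
i=27 'a': node 4→5

All matches (sorted): [[7,1],[13,1],[22,0],[22,2],[25,0],[25,2]]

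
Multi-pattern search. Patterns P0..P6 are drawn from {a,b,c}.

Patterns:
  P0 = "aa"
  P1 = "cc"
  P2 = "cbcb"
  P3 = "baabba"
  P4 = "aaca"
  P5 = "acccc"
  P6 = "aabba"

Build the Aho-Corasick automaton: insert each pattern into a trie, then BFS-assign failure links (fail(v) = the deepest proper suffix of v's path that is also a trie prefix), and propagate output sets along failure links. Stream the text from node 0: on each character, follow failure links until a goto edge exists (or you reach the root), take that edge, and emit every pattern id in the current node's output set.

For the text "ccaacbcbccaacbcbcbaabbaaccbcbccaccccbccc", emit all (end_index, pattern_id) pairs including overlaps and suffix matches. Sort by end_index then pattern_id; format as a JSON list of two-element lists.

Construct AC machine:
Trie (insert patterns):
  0='ε' goto a→1 b→8 c→3
  1='a' goto a→2 c→16
  2='aa' goto b→20 c→14  ←P0
  3='c' goto b→5 c→4
  4='cc' goto ·  ←P1
  5='cb' goto c→6
  6='cbc' goto b→7
  7='cbcb' goto ·  ←P2
  8='b' goto a→9
  9='ba' goto a→10
  10='baa' goto b→11
  11='baab' goto b→12
  12='baabb' goto a→13
  13='baabba' goto ·  ←P3
  14='aac' goto a→15
  15='aaca' goto ·  ←P4
  16='ac' goto c→17
  17='acc' goto c→18
  18='accc' goto c→19
  19='acccc' goto ·  ←P5
  20='aab' goto b→21
  21='aabb' goto a→22
  22='aabba' goto ·  ←P6

BFS fail/out derivation:
  fail(1) 'a': from fail(0)=0 chase 'a': 0 ⇒ 0;  out=∅∪out(0)=∅
  fail(3) 'c': from fail(0)=0 chase 'c': 0 ⇒ 0;  out=∅∪out(0)=∅
  fail(8) 'b': from fail(0)=0 chase 'b': 0 ⇒ 0;  out=∅∪out(0)=∅
  fail(2) 'aa': from fail(1)=0 chase 'a': 0 ⇒ 1;  out={0}∪out(1)={0}
  fail(4) 'cc': from fail(3)=0 chase 'c': 0 ⇒ 3;  out={1}∪out(3)={1}
  fail(5) 'cb': from fail(3)=0 chase 'b': 0 ⇒ 8;  out=∅∪out(8)=∅
  fail(9) 'ba': from fail(8)=0 chase 'a': 0 ⇒ 1;  out=∅∪out(1)=∅
  fail(16) 'ac': from fail(1)=0 chase 'c': 0 ⇒ 3;  out=∅∪out(3)=∅
  fail(6) 'cbc': from fail(5)=8 chase 'c': 8→0 ⇒ 3;  out=∅∪out(3)=∅
  fail(10) 'baa': from fail(9)=1 chase 'a': 1 ⇒ 2;  out=∅∪out(2)={0}
  fail(14) 'aac': from fail(2)=1 chase 'c': 1 ⇒ 16;  out=∅∪out(16)=∅
  fail(17) 'acc': from fail(16)=3 chase 'c': 3 ⇒ 4;  out=∅∪out(4)={1}
  fail(20) 'aab': from fail(2)=1 chase 'b': 1→0 ⇒ 8;  out=∅∪out(8)=∅
  fail(7) 'cbcb': from fail(6)=3 chase 'b': 3 ⇒ 5;  out={2}∪out(5)={2}
  fail(11) 'baab': from fail(10)=2 chase 'b': 2 ⇒ 20;  out=∅∪out(20)=∅
  fail(15) 'aaca': from fail(14)=16 chase 'a': 16→3→0 ⇒ 1;  out={4}∪out(1)={4}
  fail(18) 'accc': from fail(17)=4 chase 'c': 4→3 ⇒ 4;  out=∅∪out(4)={1}
  fail(21) 'aabb': from fail(20)=8 chase 'b': 8→0 ⇒ 8;  out=∅∪out(8)=∅
  fail(12) 'baabb': from fail(11)=20 chase 'b': 20 ⇒ 21;  out=∅∪out(21)=∅
  fail(19) 'acccc': from fail(18)=4 chase 'c': 4→3 ⇒ 4;  out={5}∪out(4)={1,5}
  fail(22) 'aabba': from fail(21)=8 chase 'a': 8 ⇒ 9;  out={6}∪out(9)={6}
  fail(13) 'baabba': from fail(12)=21 chase 'a': 21 ⇒ 22;  out={3}∪out(22)={3,6}

Run:
pos 0 'c': at 3
pos 1 'c': at 4  emit P1@[0:1]
pos 2 'a': at 1 ·f
pos 3 'a': at 2  emit P0@[2:3]
pos 4 'c': at 14
pos 5 'b': at 5 ·f
pos 6 'c': at 6
pos 7 'b': at 7  emit P2@[4:7]
pos 8 'c': at 6 ·f
pos 9 'c': at 4 ·f  emit P1@[8:9]
pos 10 'a': at 1 ·f
pos 11 'a': at 2  emit P0@[10:11]
pos 12 'c': at 14
pos 13 'b': at 5 ·f
pos 14 'c': at 6
pos 15 'b': at 7  emit P2@[12:15]
pos 16 'c': at 6 ·f
pos 17 'b': at 7  emit P2@[14:17]
pos 18 'a': at 9 ·f
pos 19 'a': at 10  emit P0@[18:19]
pos 20 'b': at 11
pos 21 'b': at 12
pos 22 'a': at 13  emit P3@[17:22],P6@[18:22]
pos 23 'a': at 10 ·f  emit P0@[22:23]
pos 24 'c': at 14 ·f
pos 25 'c': at 17 ·f  emit P1@[24:25]
pos 26 'b': at 5 ·f
pos 27 'c': at 6
pos 28 'b': at 7  emit P2@[25:28]
pos 29 'c': at 6 ·f
pos 30 'c': at 4 ·f  emit P1@[29:30]
pos 31 'a': at 1 ·f
pos 32 'c': at 16
pos 33 'c': at 17  emit P1@[32:33]
pos 34 'c': at 18  emit P1@[33:34]
pos 35 'c': at 19  emit P1@[34:35],P5@[31:35]
pos 36 'b': at 5 ·f
pos 37 'c': at 6
pos 38 'c': at 4 ·f  emit P1@[37:38]
pos 39 'c': at 4 ·f  emit P1@[38:39]

All matches (sorted): [[1,1],[3,0],[7,2],[9,1],[11,0],[15,2],[17,2],[19,0],[22,3],[22,6],[23,0],[25,1],[28,2],[30,1],[33,1],[34,1],[35,1],[35,5],[38,1],[39,1]]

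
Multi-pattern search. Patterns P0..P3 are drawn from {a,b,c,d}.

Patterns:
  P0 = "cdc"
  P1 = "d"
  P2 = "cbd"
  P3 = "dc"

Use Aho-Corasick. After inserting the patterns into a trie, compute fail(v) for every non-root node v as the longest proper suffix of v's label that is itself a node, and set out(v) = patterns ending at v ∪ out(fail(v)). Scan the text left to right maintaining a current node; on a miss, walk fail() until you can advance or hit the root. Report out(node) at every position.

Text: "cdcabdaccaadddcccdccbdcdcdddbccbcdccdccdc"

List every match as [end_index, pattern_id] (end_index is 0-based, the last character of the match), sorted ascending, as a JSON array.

Build automaton:
Trie (insert patterns):
  n0 'ε': c→1 d→4
  n1 'c': b→5 d→2
  n2 'cd': c→3
  n3 'cdc': ·  [P0 ends]
  n4 'd': c→7  [P1 ends]
  n5 'cb': d→6
  n6 'cbd': ·  [P2 ends]
  n7 'dc': ·  [P3 ends]

BFS fail/out derivation:
  fail(1) 'c': from fail(0)=0 chase 'c': 0 ⇒ 0;  out=∅∪out(0)=∅
  fail(4) 'd': from fail(0)=0 chase 'd': 0 ⇒ 0;  out={1}∪out(0)={1}
  fail(2) 'cd': from fail(1)=0 chase 'd': 0 ⇒ 4;  out=∅∪out(4)={1}
  fail(5) 'cb': from fail(1)=0 chase 'b': 0 ⇒ 0;  out=∅∪out(0)=∅
  fail(7) 'dc': from fail(4)=0 chase 'c': 0 ⇒ 1;  out={3}∪out(1)={3}
  fail(3) 'cdc': from fail(2)=4 chase 'c': 4 ⇒ 7;  out={0}∪out(7)={0,3}
  fail(6) 'cbd': from fail(5)=0 chase 'd': 0 ⇒ 4;  out={2}∪out(4)={1,2}

Run:
i=0 'c': node 0→1
i=1 'd': node 1→2  emit P1@[1:1]
i=2 'c': node 2→3  emit P0@[0:2],P3@[1:2]
i=3 'a': node 3→0 ·f
i=4 'b': node 0→0
i=5 'd': node 0→4  emit P1@[5:5]
i=6 'a': node 4→0 ·f
i=7 'c': node 0→1
i=8 'c': node 1→1 ·f
i=9 'a': node 1→0 ·f
i=10 'a': node 0→0
i=11 'd': node 0→4  emit P1@[11:11]
i=12 'd': node 4→4 ·f  emit P1@[12:12]
i=13 'd': node 4→4 ·f  emit P1@[13:13]
i=14 'c': node 4→7  emit P3@[13:14]
i=15 'c': node 7→1 ·f
i=16 'c': node 1→1 ·f
i=17 'd': node 1→2  emit P1@[17:17]
i=18 'c': node 2→3  emit P0@[16:18],P3@[17:18]
i=19 'c': node 3→1 ·f
i=20 'b': node 1→5
i=21 'd': node 5→6  emit P1@[21:21],P2@[19:21]
i=22 'c': node 6→7 ·f  emit P3@[21:22]
i=23 'd': node 7→2 ·f  emit P1@[23:23]
i=24 'c': node 2→3  emit P0@[22:24],P3@[23:24]
i=25 'd': node 3→2 ·f  emit P1@[25:25]
i=26 'd': node 2→4 ·f  emit P1@[26:26]
i=27 'd': node 4→4 ·f  emit P1@[27:27]
i=28 'b': node 4→0 ·f
i=29 'c': node 0→1
i=30 'c': node 1→1 ·f
i=31 'b': node 1→5
i=32 'c': node 5→1 ·f
i=33 'd': node 1→2  emit P1@[33:33]
i=34 'c': node 2→3  emit P0@[32:34],P3@[33:34]
i=35 'c': node 3→1 ·f
i=36 'd': node 1→2  emit P1@[36:36]
i=37 'c': node 2→3  emit P0@[35:37],P3@[36:37]
i=38 'c': node 3→1 ·f
i=39 'd': node 1→2  emit P1@[39:39]
i=40 'c': node 2→3  emit P0@[38:40],P3@[39:40]

Matches: [[1,1],[2,0],[2,3],[5,1],[11,1],[12,1],[13,1],[14,3],[17,1],[18,0],[18,3],[21,1],[21,2],[22,3],[23,1],[24,0],[24,3],[25,1],[26,1],[27,1],[33,1],[34,0],[34,3],[36,1],[37,0],[37,3],[39,1],[40,0],[40,3]]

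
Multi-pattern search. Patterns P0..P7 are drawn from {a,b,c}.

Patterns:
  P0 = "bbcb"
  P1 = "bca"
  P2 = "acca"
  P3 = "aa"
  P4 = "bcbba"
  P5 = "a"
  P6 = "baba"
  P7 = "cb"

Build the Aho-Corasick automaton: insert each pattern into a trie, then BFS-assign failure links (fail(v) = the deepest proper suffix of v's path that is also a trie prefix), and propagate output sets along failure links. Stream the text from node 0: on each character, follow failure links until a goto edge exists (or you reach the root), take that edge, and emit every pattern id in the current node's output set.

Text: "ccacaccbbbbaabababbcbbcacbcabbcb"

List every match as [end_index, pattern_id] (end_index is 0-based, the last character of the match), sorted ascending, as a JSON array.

Build:
Trie nodes:
  n0 'ε': a→7 b→1 c→18
  n1 'b': a→15 b→2 c→5
  n2 'bb': c→3
  n3 'bbc': b→4
  n4 'bbcb': ·  [P0 ends]
  n5 'bc': a→6 b→12
  n6 'bca': ·  [P1 ends]
  n7 'a': a→11 c→8  [P5 ends]
  n8 'ac': c→9
  n9 'acc': a→10
  n10 'acca': ·  [P2 ends]
  n11 'aa': ·  [P3 ends]
  n12 'bcb': b→13
  n13 'bcbb': a→14
  n14 'bcbba': ·  [P4 ends]
  n15 'ba': b→16
  n16 'bab': a→17
  n17 'baba': ·  [P6 ends]
  n18 'c': b→19
  n19 'cb': ·  [P7 ends]

BFS fail/out derivation:
  n1('b'): parent n0 fail=0; on 'b' 0 → fail=0;  out ∅∪∅=∅
  n7('a'): parent n0 fail=0; on 'a' 0 → fail=0;  out {5}∪∅={5}
  n18('c'): parent n0 fail=0; on 'c' 0 → fail=0;  out ∅∪∅=∅
  n2('bb'): parent n1 fail=0; on 'b' 0 → fail=1;  out ∅∪∅=∅
  n5('bc'): parent n1 fail=0; on 'c' 0 → fail=18;  out ∅∪∅=∅
  n8('ac'): parent n7 fail=0; on 'c' 0 → fail=18;  out ∅∪∅=∅
  n11('aa'): parent n7 fail=0; on 'a' 0 → fail=7;  out {3}∪{5}={3,5}
  n15('ba'): parent n1 fail=0; on 'a' 0 → fail=7;  out ∅∪{5}={5}
  n19('cb'): parent n18 fail=0; on 'b' 0 → fail=1;  out {7}∪∅={7}
  n3('bbc'): parent n2 fail=1; on 'c' 1 → fail=5;  out ∅∪∅=∅
  n6('bca'): parent n5 fail=18; on 'a' 18→0 → fail=7;  out {1}∪{5}={1,5}
  n9('acc'): parent n8 fail=18; on 'c' 18→0 → fail=18;  out ∅∪∅=∅
  n12('bcb'): parent n5 fail=18; on 'b' 18 → fail=19;  out ∅∪{7}={7}
  n16('bab'): parent n15 fail=7; on 'b' 7→0 → fail=1;  out ∅∪∅=∅
  n4('bbcb'): parent n3 fail=5; on 'b' 5 → fail=12;  out {0}∪{7}={0,7}
  n10('acca'): parent n9 fail=18; on 'a' 18→0 → fail=7;  out {2}∪{5}={2,5}
  n13('bcbb'): parent n12 fail=19; on 'b' 19→1 → fail=2;  out ∅∪∅=∅
  n17('baba'): parent n16 fail=1; on 'a' 1 → fail=15;  out {6}∪{5}={5,6}
  n14('bcbba'): parent n13 fail=2; on 'a' 2→1 → fail=15;  out {4}∪{5}={4,5}

Scan:
[0] read 'c'  n0⇒n18
[1] read 'c'  n18⇒n18 (fail-walked)
[2] read 'a'  n18⇒n7 (fail-walked)  emit P5@[2:2]
[3] read 'c'  n7⇒n8
[4] read 'a'  n8⇒n7 (fail-walked)  emit P5@[4:4]
[5] read 'c'  n7⇒n8
[6] read 'c'  n8⇒n9
[7] read 'b'  n9⇒n19 (fail-walked)  emit P7@[6:7]
[8] read 'b'  n19⇒n2 (fail-walked)
[9] read 'b'  n2⇒n2 (fail-walked)
[10] read 'b'  n2⇒n2 (fail-walked)
[11] read 'a'  n2⇒n15 (fail-walked)  emit P5@[11:11]
[12] read 'a'  n15⇒n11 (fail-walked)  emit P3@[11:12],P5@[12:12]
[13] read 'b'  n11⇒n1 (fail-walked)
[14] read 'a'  n1⇒n15  emit P5@[14:14]
[15] read 'b'  n15⇒n16
[16] read 'a'  n16⇒n17  emit P5@[16:16],P6@[13:16]
[17] read 'b'  n17⇒n16 (fail-walked)
[18] read 'b'  n16⇒n2 (fail-walked)
[19] read 'c'  n2⇒n3
[20] read 'b'  n3⇒n4  emit P0@[17:20],P7@[19:20]
[21] read 'b'  n4⇒n13 (fail-walked)
[22] read 'c'  n13⇒n3 (fail-walked)
[23] read 'a'  n3⇒n6 (fail-walked)  emit P1@[21:23],P5@[23:23]
[24] read 'c'  n6⇒n8 (fail-walked)
[25] read 'b'  n8⇒n19 (fail-walked)  emit P7@[24:25]
[26] read 'c'  n19⇒n5 (fail-walked)
[27] read 'a'  n5⇒n6  emit P1@[25:27],P5@[27:27]
[28] read 'b'  n6⇒n1 (fail-walked)
[29] read 'b'  n1⇒n2
[30] read 'c'  n2⇒n3
[31] read 'b'  n3⇒n4  emit P0@[28:31],P7@[30:31]

Result: [[2,5],[4,5],[7,7],[11,5],[12,3],[12,5],[14,5],[16,5],[16,6],[20,0],[20,7],[23,1],[23,5],[25,7],[27,1],[27,5],[31,0],[31,7]]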